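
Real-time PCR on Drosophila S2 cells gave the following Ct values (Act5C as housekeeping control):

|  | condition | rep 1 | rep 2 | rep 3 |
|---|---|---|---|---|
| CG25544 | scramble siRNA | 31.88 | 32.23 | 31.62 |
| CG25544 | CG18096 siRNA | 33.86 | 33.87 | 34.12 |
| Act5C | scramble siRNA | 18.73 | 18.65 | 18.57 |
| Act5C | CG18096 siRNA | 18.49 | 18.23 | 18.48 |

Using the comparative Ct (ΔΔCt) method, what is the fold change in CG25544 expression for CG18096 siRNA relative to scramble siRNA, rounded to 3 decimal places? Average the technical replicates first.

Mean Ct: CG25544 scramble siRNA 31.910; CG25544 CG18096 siRNA 33.950; Act5C scramble siRNA 18.650; Act5C CG18096 siRNA 18.400
ΔCt(scramble siRNA) = 31.910 − 18.650 = 13.260
ΔCt(CG18096 siRNA) = 33.950 − 18.400 = 15.550
ΔΔCt = 15.550 − 13.260 = 2.290
Fold change = 2^(−2.290) = 0.2045

0.204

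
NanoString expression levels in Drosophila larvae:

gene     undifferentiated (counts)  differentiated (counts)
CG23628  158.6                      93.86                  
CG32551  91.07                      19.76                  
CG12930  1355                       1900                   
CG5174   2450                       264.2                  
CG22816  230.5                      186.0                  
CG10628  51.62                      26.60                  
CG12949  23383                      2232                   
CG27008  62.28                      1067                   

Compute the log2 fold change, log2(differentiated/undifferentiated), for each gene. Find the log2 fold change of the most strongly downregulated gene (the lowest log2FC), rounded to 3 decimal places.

log2(93.86/158.6) = -0.757  (CG23628)
log2(19.76/91.07) = -2.204  (CG32551)
log2(1900/1355) = 0.488  (CG12930)
log2(264.2/2450) = -3.213  (CG5174)
log2(186.0/230.5) = -0.309  (CG22816)
log2(26.60/51.62) = -0.957  (CG10628)
log2(2232/23383) = -3.389  (CG12949)
log2(1067/62.28) = 4.099  (CG27008)
CG12949 is most strongly downregulated.

-3.389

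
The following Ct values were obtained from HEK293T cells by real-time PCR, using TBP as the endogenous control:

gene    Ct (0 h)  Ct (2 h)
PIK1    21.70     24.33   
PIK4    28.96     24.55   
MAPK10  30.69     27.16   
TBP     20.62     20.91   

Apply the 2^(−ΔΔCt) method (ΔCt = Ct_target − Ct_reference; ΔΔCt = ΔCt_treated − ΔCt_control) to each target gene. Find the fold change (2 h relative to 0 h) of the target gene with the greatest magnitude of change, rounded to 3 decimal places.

25.992

PIK1: ΔΔCt = (24.33−20.91) − (21.70−20.62) = 3.42 − 1.08 = 2.34; fold change = 2^-2.34 = 0.198
PIK4: ΔΔCt = (24.55−20.91) − (28.96−20.62) = 3.64 − 8.34 = -4.70; fold change = 2^4.70 = 25.992
MAPK10: ΔΔCt = (27.16−20.91) − (30.69−20.62) = 6.25 − 10.07 = -3.82; fold change = 2^3.82 = 14.123
PIK4 has the largest |ΔΔCt| = 4.70.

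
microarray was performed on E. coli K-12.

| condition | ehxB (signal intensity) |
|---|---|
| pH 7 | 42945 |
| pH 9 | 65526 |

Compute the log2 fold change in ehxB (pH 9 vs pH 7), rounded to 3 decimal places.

0.610

Fold change = 65526 / 42945 = 1.5258
log2(1.5258) = 0.6096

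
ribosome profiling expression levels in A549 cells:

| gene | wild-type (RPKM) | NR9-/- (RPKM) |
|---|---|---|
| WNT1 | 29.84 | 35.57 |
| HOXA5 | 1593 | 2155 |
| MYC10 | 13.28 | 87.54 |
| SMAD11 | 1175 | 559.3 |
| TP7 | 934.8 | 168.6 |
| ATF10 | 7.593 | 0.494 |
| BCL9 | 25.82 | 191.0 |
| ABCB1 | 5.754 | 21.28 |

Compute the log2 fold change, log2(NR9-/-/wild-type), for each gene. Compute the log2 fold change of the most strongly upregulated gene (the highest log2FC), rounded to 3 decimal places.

log2(35.57/29.84) = 0.253  (WNT1)
log2(2155/1593) = 0.436  (HOXA5)
log2(87.54/13.28) = 2.721  (MYC10)
log2(559.3/1175) = -1.071  (SMAD11)
log2(168.6/934.8) = -2.471  (TP7)
log2(0.494/7.593) = -3.942  (ATF10)
log2(191.0/25.82) = 2.887  (BCL9)
log2(21.28/5.754) = 1.887  (ABCB1)
BCL9 is most strongly upregulated.

2.887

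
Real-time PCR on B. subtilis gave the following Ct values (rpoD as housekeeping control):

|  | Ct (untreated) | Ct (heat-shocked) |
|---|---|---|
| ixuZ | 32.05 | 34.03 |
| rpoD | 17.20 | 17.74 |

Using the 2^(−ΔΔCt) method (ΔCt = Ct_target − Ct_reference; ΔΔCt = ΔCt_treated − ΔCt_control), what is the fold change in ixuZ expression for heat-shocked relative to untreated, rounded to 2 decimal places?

0.37

ΔCt(untreated) = 32.050 − 17.200 = 14.850
ΔCt(heat-shocked) = 34.030 − 17.740 = 16.290
ΔΔCt = 16.290 − 14.850 = 1.440
Fold change = 2^(−1.440) = 0.369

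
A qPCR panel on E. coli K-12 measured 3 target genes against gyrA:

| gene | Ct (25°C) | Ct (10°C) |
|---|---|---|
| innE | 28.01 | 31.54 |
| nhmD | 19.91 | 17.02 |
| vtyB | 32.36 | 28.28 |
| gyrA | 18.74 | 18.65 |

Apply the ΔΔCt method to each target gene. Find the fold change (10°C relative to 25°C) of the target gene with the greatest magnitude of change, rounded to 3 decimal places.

15.889

innE: ΔΔCt = (31.54−18.65) − (28.01−18.74) = 12.89 − 9.27 = 3.62; fold change = 2^-3.62 = 0.081
nhmD: ΔΔCt = (17.02−18.65) − (19.91−18.74) = -1.63 − 1.17 = -2.80; fold change = 2^2.80 = 6.964
vtyB: ΔΔCt = (28.28−18.65) − (32.36−18.74) = 9.63 − 13.62 = -3.99; fold change = 2^3.99 = 15.889
vtyB has the largest |ΔΔCt| = 3.99.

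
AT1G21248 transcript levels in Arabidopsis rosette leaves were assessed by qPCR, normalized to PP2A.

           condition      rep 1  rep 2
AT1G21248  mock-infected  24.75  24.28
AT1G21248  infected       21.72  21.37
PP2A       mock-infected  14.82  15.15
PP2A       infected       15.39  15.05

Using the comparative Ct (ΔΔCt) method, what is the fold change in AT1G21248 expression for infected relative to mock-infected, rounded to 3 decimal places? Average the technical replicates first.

Mean Ct: AT1G21248 mock-infected 24.515; AT1G21248 infected 21.545; PP2A mock-infected 14.985; PP2A infected 15.220
ΔCt(mock-infected) = 24.515 − 14.985 = 9.530
ΔCt(infected) = 21.545 − 15.220 = 6.325
ΔΔCt = 6.325 − 9.530 = -3.205
Fold change = 2^(−(-3.205)) = 2^3.205 = 9.2215

9.221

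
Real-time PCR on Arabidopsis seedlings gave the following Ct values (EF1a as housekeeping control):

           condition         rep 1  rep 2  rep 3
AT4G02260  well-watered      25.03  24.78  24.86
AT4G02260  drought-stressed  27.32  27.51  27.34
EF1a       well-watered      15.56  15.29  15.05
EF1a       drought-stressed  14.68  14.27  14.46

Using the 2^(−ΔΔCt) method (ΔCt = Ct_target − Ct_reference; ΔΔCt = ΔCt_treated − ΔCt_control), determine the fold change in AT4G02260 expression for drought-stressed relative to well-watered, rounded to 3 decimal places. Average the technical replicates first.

Mean Ct: AT4G02260 well-watered 24.890; AT4G02260 drought-stressed 27.390; EF1a well-watered 15.300; EF1a drought-stressed 14.470
ΔCt(well-watered) = 24.890 − 15.300 = 9.590
ΔCt(drought-stressed) = 27.390 − 14.470 = 12.920
ΔΔCt = 12.920 − 9.590 = 3.330
Fold change = 2^(−3.330) = 0.0994

0.099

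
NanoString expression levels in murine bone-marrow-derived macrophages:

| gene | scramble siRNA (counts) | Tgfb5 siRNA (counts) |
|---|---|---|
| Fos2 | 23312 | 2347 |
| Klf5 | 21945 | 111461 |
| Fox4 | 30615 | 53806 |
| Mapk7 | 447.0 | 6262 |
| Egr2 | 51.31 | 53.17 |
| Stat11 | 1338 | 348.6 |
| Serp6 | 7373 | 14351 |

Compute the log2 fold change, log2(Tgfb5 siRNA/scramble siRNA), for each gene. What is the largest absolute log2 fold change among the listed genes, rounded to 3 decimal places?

3.808

log2(2347/23312) = -3.312  (Fos2)
log2(111461/21945) = 2.345  (Klf5)
log2(53806/30615) = 0.814  (Fox4)
log2(6262/447.0) = 3.808  (Mapk7)
log2(53.17/51.31) = 0.051  (Egr2)
log2(348.6/1338) = -1.940  (Stat11)
log2(14351/7373) = 0.961  (Serp6)
The largest magnitude belongs to Mapk7.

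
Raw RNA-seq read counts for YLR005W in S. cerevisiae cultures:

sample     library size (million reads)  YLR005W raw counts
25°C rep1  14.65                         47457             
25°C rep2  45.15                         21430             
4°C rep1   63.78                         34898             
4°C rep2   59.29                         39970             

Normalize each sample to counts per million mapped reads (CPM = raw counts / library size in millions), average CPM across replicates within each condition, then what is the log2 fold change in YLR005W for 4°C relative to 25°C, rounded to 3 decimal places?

CPM(25°C rep1) = 47457 / 14.65 = 3239.3857
CPM(25°C rep2) = 21430 / 45.15 = 474.6401
CPM(4°C rep1) = 34898 / 63.78 = 547.1621
CPM(4°C rep2) = 39970 / 59.29 = 674.1440
mean CPM(25°C) = 1857.0129; mean CPM(4°C) = 610.6531
Fold change = 610.6531 / 1857.0129 = 0.32884
log2(0.32884) = -1.6046

-1.605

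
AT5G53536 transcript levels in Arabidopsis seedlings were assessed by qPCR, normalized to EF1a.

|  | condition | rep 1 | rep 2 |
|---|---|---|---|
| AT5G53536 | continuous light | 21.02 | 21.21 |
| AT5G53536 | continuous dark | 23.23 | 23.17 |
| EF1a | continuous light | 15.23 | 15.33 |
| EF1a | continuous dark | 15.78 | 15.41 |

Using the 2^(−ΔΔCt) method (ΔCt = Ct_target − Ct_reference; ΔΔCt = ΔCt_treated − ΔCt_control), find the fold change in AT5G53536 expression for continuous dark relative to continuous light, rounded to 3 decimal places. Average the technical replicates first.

0.293

Mean Ct: AT5G53536 continuous light 21.115; AT5G53536 continuous dark 23.200; EF1a continuous light 15.280; EF1a continuous dark 15.595
ΔCt(continuous light) = 21.115 − 15.280 = 5.835
ΔCt(continuous dark) = 23.200 − 15.595 = 7.605
ΔΔCt = 7.605 − 5.835 = 1.770
Fold change = 2^(−1.770) = 0.2932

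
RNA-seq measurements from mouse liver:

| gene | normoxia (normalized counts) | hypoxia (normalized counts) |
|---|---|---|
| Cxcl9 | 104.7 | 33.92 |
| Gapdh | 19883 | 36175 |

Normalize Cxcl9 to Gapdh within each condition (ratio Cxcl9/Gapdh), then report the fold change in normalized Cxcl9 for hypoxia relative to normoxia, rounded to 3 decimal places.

0.178

Cxcl9/Gapdh (normoxia) = 104.7 / 19883 = 0.0052658
Cxcl9/Gapdh (hypoxia) = 33.92 / 36175 = 0.00093766
Fold change = 0.00093766 / 0.0052658 = 0.1781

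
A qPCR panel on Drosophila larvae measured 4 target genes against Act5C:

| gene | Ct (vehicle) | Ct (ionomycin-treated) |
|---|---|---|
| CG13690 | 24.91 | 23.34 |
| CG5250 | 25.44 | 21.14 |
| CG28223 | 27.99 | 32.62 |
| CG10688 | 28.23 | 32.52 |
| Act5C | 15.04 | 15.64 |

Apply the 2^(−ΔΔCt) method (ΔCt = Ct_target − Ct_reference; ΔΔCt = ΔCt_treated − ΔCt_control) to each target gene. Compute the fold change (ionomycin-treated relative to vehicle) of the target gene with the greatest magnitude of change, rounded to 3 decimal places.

29.857

CG13690: ΔΔCt = (23.34−15.64) − (24.91−15.04) = 7.70 − 9.87 = -2.17; fold change = 2^2.17 = 4.500
CG5250: ΔΔCt = (21.14−15.64) − (25.44−15.04) = 5.50 − 10.40 = -4.90; fold change = 2^4.90 = 29.857
CG28223: ΔΔCt = (32.62−15.64) − (27.99−15.04) = 16.98 − 12.95 = 4.03; fold change = 2^-4.03 = 0.061
CG10688: ΔΔCt = (32.52−15.64) − (28.23−15.04) = 16.88 − 13.19 = 3.69; fold change = 2^-3.69 = 0.077
CG5250 has the largest |ΔΔCt| = 4.90.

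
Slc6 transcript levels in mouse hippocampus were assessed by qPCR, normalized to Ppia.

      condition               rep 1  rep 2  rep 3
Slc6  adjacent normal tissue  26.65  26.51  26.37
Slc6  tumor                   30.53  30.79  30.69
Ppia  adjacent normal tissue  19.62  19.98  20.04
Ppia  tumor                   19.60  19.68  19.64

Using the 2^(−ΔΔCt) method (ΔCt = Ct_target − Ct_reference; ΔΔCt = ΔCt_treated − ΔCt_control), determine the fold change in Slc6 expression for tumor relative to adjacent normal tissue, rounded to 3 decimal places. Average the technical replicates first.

0.047

Mean Ct: Slc6 adjacent normal tissue 26.510; Slc6 tumor 30.670; Ppia adjacent normal tissue 19.880; Ppia tumor 19.640
ΔCt(adjacent normal tissue) = 26.510 − 19.880 = 6.630
ΔCt(tumor) = 30.670 − 19.640 = 11.030
ΔΔCt = 11.030 − 6.630 = 4.400
Fold change = 2^(−4.400) = 0.0474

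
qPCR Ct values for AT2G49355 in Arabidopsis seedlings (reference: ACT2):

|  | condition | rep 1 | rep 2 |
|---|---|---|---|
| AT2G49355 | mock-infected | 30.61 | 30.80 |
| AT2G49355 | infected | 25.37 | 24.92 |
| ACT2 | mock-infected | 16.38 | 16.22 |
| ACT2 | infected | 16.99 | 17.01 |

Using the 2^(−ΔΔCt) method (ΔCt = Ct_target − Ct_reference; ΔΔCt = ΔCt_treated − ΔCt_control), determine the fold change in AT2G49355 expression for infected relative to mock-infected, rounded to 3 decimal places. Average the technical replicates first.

Mean Ct: AT2G49355 mock-infected 30.705; AT2G49355 infected 25.145; ACT2 mock-infected 16.300; ACT2 infected 17.000
ΔCt(mock-infected) = 30.705 − 16.300 = 14.405
ΔCt(infected) = 25.145 − 17.000 = 8.145
ΔΔCt = 8.145 − 14.405 = -6.260
Fold change = 2^(−(-6.260)) = 2^6.260 = 76.6386

76.639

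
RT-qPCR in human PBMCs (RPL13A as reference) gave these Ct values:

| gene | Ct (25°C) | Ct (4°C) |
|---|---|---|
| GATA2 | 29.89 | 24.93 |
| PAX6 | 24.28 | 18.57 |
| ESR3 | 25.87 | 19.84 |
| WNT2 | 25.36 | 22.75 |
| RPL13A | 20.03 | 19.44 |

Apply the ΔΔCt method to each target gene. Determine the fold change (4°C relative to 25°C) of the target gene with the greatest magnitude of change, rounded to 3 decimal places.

GATA2: ΔΔCt = (24.93−19.44) − (29.89−20.03) = 5.49 − 9.86 = -4.37; fold change = 2^4.37 = 20.678
PAX6: ΔΔCt = (18.57−19.44) − (24.28−20.03) = -0.87 − 4.25 = -5.12; fold change = 2^5.12 = 34.776
ESR3: ΔΔCt = (19.84−19.44) − (25.87−20.03) = 0.40 − 5.84 = -5.44; fold change = 2^5.44 = 43.411
WNT2: ΔΔCt = (22.75−19.44) − (25.36−20.03) = 3.31 − 5.33 = -2.02; fold change = 2^2.02 = 4.056
ESR3 has the largest |ΔΔCt| = 5.44.

43.411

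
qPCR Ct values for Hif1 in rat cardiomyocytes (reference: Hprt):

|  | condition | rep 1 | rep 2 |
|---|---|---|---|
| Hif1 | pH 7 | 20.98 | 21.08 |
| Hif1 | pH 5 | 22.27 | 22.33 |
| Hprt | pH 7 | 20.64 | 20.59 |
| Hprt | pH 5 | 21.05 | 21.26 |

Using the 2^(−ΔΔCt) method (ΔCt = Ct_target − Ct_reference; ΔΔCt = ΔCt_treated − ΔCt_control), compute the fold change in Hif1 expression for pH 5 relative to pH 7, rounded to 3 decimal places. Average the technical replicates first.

Mean Ct: Hif1 pH 7 21.030; Hif1 pH 5 22.300; Hprt pH 7 20.615; Hprt pH 5 21.155
ΔCt(pH 7) = 21.030 − 20.615 = 0.415
ΔCt(pH 5) = 22.300 − 21.155 = 1.145
ΔΔCt = 1.145 − 0.415 = 0.730
Fold change = 2^(−0.730) = 0.6029

0.603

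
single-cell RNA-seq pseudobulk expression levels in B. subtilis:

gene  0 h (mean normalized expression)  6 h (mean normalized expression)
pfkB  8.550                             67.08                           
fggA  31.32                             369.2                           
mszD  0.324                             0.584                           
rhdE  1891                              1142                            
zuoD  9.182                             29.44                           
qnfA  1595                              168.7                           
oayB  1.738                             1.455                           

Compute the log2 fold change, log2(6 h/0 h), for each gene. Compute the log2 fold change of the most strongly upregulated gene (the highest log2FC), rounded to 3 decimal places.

3.559

log2(67.08/8.550) = 2.972  (pfkB)
log2(369.2/31.32) = 3.559  (fggA)
log2(0.584/0.324) = 0.850  (mszD)
log2(1142/1891) = -0.728  (rhdE)
log2(29.44/9.182) = 1.681  (zuoD)
log2(168.7/1595) = -3.241  (qnfA)
log2(1.455/1.738) = -0.256  (oayB)
fggA is most strongly upregulated.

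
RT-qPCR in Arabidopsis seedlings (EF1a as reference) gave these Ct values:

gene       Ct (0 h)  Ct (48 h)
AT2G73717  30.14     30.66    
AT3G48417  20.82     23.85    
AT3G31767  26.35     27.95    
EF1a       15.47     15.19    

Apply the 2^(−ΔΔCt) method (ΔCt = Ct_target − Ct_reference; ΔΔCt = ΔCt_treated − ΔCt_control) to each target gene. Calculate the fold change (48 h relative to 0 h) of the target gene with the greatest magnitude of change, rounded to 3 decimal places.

0.101

AT2G73717: ΔΔCt = (30.66−15.19) − (30.14−15.47) = 15.47 − 14.67 = 0.80; fold change = 2^-0.80 = 0.574
AT3G48417: ΔΔCt = (23.85−15.19) − (20.82−15.47) = 8.66 − 5.35 = 3.31; fold change = 2^-3.31 = 0.101
AT3G31767: ΔΔCt = (27.95−15.19) − (26.35−15.47) = 12.76 − 10.88 = 1.88; fold change = 2^-1.88 = 0.272
AT3G48417 has the largest |ΔΔCt| = 3.31.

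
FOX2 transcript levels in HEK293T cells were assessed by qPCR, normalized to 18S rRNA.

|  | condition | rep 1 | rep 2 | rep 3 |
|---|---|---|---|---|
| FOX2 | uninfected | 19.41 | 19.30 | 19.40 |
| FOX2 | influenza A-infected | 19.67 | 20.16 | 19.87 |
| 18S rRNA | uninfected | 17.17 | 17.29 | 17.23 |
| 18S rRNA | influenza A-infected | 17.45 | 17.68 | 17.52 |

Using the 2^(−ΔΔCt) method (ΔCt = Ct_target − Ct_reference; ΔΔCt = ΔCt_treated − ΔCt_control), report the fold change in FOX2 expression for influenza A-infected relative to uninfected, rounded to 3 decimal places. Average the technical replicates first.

Mean Ct: FOX2 uninfected 19.370; FOX2 influenza A-infected 19.900; 18S rRNA uninfected 17.230; 18S rRNA influenza A-infected 17.550
ΔCt(uninfected) = 19.370 − 17.230 = 2.140
ΔCt(influenza A-infected) = 19.900 − 17.550 = 2.350
ΔΔCt = 2.350 − 2.140 = 0.210
Fold change = 2^(−0.210) = 0.8645

0.865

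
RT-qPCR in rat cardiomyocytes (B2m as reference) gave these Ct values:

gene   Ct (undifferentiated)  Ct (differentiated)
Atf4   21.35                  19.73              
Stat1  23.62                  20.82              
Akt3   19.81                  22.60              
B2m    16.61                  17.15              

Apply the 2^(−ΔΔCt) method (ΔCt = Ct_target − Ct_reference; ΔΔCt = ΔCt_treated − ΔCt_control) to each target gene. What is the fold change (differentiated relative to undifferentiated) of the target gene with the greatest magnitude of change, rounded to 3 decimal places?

Atf4: ΔΔCt = (19.73−17.15) − (21.35−16.61) = 2.58 − 4.74 = -2.16; fold change = 2^2.16 = 4.469
Stat1: ΔΔCt = (20.82−17.15) − (23.62−16.61) = 3.67 − 7.01 = -3.34; fold change = 2^3.34 = 10.126
Akt3: ΔΔCt = (22.60−17.15) − (19.81−16.61) = 5.45 − 3.20 = 2.25; fold change = 2^-2.25 = 0.210
Stat1 has the largest |ΔΔCt| = 3.34.

10.126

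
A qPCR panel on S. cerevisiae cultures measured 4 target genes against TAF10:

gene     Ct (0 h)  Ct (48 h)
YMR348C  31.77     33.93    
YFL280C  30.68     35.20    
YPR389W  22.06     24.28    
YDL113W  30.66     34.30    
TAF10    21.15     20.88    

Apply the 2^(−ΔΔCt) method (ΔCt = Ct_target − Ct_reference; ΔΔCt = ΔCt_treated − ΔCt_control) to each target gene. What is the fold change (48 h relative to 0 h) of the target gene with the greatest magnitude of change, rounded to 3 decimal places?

0.036

YMR348C: ΔΔCt = (33.93−20.88) − (31.77−21.15) = 13.05 − 10.62 = 2.43; fold change = 2^-2.43 = 0.186
YFL280C: ΔΔCt = (35.20−20.88) − (30.68−21.15) = 14.32 − 9.53 = 4.79; fold change = 2^-4.79 = 0.036
YPR389W: ΔΔCt = (24.28−20.88) − (22.06−21.15) = 3.40 − 0.91 = 2.49; fold change = 2^-2.49 = 0.178
YDL113W: ΔΔCt = (34.30−20.88) − (30.66−21.15) = 13.42 − 9.51 = 3.91; fold change = 2^-3.91 = 0.067
YFL280C has the largest |ΔΔCt| = 4.79.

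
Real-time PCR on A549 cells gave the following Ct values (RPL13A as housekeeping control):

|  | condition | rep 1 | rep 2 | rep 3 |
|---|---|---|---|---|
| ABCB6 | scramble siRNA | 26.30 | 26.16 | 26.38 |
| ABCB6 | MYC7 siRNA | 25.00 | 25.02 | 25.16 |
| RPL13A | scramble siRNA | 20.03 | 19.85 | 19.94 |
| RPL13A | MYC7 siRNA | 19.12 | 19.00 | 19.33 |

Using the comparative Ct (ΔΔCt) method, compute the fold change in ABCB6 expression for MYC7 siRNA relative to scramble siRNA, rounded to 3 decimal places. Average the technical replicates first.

1.347

Mean Ct: ABCB6 scramble siRNA 26.280; ABCB6 MYC7 siRNA 25.060; RPL13A scramble siRNA 19.940; RPL13A MYC7 siRNA 19.150
ΔCt(scramble siRNA) = 26.280 − 19.940 = 6.340
ΔCt(MYC7 siRNA) = 25.060 − 19.150 = 5.910
ΔΔCt = 5.910 − 6.340 = -0.430
Fold change = 2^(−(-0.430)) = 2^0.430 = 1.3472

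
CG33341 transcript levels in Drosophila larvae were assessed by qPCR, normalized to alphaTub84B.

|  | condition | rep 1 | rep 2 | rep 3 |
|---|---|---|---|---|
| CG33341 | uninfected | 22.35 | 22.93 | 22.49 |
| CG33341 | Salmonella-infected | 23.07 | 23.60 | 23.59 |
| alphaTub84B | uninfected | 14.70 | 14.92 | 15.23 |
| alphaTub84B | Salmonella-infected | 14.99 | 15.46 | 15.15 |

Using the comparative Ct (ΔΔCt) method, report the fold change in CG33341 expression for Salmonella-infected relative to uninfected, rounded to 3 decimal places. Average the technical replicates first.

Mean Ct: CG33341 uninfected 22.590; CG33341 Salmonella-infected 23.420; alphaTub84B uninfected 14.950; alphaTub84B Salmonella-infected 15.200
ΔCt(uninfected) = 22.590 − 14.950 = 7.640
ΔCt(Salmonella-infected) = 23.420 − 15.200 = 8.220
ΔΔCt = 8.220 − 7.640 = 0.580
Fold change = 2^(−0.580) = 0.6690

0.669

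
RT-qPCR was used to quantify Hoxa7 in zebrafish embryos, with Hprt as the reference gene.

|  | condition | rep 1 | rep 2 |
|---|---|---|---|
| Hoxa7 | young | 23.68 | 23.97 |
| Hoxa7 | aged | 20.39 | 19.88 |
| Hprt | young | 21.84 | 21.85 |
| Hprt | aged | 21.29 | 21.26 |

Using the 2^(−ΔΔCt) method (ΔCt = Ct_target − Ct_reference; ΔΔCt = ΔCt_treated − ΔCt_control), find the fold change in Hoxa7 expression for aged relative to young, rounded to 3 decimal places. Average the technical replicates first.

Mean Ct: Hoxa7 young 23.825; Hoxa7 aged 20.135; Hprt young 21.845; Hprt aged 21.275
ΔCt(young) = 23.825 − 21.845 = 1.980
ΔCt(aged) = 20.135 − 21.275 = -1.140
ΔΔCt = -1.140 − 1.980 = -3.120
Fold change = 2^(−(-3.120)) = 2^3.120 = 8.6939

8.694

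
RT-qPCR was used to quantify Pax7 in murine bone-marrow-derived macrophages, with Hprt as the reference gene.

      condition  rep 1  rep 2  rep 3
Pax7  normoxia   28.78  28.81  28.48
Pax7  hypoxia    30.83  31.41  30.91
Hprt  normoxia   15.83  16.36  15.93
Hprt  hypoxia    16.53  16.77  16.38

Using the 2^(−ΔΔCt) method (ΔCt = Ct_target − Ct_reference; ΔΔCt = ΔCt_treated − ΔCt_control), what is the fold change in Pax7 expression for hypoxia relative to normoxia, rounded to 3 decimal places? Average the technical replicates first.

Mean Ct: Pax7 normoxia 28.690; Pax7 hypoxia 31.050; Hprt normoxia 16.040; Hprt hypoxia 16.560
ΔCt(normoxia) = 28.690 − 16.040 = 12.650
ΔCt(hypoxia) = 31.050 − 16.560 = 14.490
ΔΔCt = 14.490 − 12.650 = 1.840
Fold change = 2^(−1.840) = 0.2793

0.279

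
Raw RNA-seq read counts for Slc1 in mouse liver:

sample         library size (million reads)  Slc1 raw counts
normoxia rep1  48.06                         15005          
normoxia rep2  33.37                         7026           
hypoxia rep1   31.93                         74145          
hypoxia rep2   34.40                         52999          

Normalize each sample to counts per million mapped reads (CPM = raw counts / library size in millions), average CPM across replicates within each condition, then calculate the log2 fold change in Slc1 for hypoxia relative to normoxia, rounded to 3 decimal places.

2.885

CPM(normoxia rep1) = 15005 / 48.06 = 312.2139
CPM(normoxia rep2) = 7026 / 33.37 = 210.5484
CPM(hypoxia rep1) = 74145 / 31.93 = 2322.1109
CPM(hypoxia rep2) = 52999 / 34.40 = 1540.6686
mean CPM(normoxia) = 261.3811; mean CPM(hypoxia) = 1931.3897
Fold change = 1931.3897 / 261.3811 = 7.38917
log2(7.38917) = 2.8854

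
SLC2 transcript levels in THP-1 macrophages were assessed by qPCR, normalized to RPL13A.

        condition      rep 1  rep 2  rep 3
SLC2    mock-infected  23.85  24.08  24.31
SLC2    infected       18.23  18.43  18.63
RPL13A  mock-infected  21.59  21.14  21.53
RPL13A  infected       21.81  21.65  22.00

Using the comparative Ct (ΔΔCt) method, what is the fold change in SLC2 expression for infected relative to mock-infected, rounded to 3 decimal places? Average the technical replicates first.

66.257

Mean Ct: SLC2 mock-infected 24.080; SLC2 infected 18.430; RPL13A mock-infected 21.420; RPL13A infected 21.820
ΔCt(mock-infected) = 24.080 − 21.420 = 2.660
ΔCt(infected) = 18.430 − 21.820 = -3.390
ΔΔCt = -3.390 − 2.660 = -6.050
Fold change = 2^(−(-6.050)) = 2^6.050 = 66.2570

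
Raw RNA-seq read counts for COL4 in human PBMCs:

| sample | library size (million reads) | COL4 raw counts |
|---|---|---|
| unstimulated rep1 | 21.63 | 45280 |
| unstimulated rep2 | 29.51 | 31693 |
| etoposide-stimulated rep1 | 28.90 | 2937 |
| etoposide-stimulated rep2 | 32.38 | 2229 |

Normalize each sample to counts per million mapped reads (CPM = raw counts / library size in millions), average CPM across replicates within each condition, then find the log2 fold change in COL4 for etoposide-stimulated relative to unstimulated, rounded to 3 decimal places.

CPM(unstimulated rep1) = 45280 / 21.63 = 2093.3888
CPM(unstimulated rep2) = 31693 / 29.51 = 1073.9749
CPM(etoposide-stimulated rep1) = 2937 / 28.90 = 101.6263
CPM(etoposide-stimulated rep2) = 2229 / 32.38 = 68.8388
mean CPM(unstimulated) = 1583.6819; mean CPM(etoposide-stimulated) = 85.2325
Fold change = 85.2325 / 1583.6819 = 0.05382
log2(0.05382) = -4.2157

-4.216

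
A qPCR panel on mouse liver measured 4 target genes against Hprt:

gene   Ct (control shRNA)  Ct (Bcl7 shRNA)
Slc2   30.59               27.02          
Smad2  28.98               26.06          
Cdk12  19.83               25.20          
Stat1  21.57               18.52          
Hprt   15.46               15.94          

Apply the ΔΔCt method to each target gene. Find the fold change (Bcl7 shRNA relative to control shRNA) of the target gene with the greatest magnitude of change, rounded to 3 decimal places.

0.034

Slc2: ΔΔCt = (27.02−15.94) − (30.59−15.46) = 11.08 − 15.13 = -4.05; fold change = 2^4.05 = 16.564
Smad2: ΔΔCt = (26.06−15.94) − (28.98−15.46) = 10.12 − 13.52 = -3.40; fold change = 2^3.40 = 10.556
Cdk12: ΔΔCt = (25.20−15.94) − (19.83−15.46) = 9.26 − 4.37 = 4.89; fold change = 2^-4.89 = 0.034
Stat1: ΔΔCt = (18.52−15.94) − (21.57−15.46) = 2.58 − 6.11 = -3.53; fold change = 2^3.53 = 11.551
Cdk12 has the largest |ΔΔCt| = 4.89.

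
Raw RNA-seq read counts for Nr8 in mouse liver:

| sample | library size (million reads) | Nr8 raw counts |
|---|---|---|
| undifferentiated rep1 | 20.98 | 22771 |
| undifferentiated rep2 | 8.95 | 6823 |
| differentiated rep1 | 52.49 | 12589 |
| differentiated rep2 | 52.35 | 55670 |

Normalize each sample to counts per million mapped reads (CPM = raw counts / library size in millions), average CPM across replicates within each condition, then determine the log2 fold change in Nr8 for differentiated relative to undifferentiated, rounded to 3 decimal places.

CPM(undifferentiated rep1) = 22771 / 20.98 = 1085.3670
CPM(undifferentiated rep2) = 6823 / 8.95 = 762.3464
CPM(differentiated rep1) = 12589 / 52.49 = 239.8362
CPM(differentiated rep2) = 55670 / 52.35 = 1063.4193
mean CPM(undifferentiated) = 923.8567; mean CPM(differentiated) = 651.6277
Fold change = 651.6277 / 923.8567 = 0.70533
log2(0.70533) = -0.5036

-0.504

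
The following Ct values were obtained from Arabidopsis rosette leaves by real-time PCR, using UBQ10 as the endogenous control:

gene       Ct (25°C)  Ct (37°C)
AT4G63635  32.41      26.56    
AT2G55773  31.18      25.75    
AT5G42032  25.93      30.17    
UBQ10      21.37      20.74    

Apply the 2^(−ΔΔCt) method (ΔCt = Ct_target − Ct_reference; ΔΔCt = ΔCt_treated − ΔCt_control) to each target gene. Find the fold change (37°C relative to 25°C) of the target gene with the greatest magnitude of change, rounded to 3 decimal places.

AT4G63635: ΔΔCt = (26.56−20.74) − (32.41−21.37) = 5.82 − 11.04 = -5.22; fold change = 2^5.22 = 37.271
AT2G55773: ΔΔCt = (25.75−20.74) − (31.18−21.37) = 5.01 − 9.81 = -4.80; fold change = 2^4.80 = 27.858
AT5G42032: ΔΔCt = (30.17−20.74) − (25.93−21.37) = 9.43 − 4.56 = 4.87; fold change = 2^-4.87 = 0.034
AT4G63635 has the largest |ΔΔCt| = 5.22.

37.271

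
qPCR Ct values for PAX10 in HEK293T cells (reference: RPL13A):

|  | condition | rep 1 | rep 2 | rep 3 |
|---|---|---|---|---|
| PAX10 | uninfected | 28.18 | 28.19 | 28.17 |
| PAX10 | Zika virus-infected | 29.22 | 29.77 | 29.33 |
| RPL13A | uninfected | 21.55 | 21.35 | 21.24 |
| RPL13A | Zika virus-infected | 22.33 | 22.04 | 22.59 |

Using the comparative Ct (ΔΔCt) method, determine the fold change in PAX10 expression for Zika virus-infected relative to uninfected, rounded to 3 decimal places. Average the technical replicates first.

Mean Ct: PAX10 uninfected 28.180; PAX10 Zika virus-infected 29.440; RPL13A uninfected 21.380; RPL13A Zika virus-infected 22.320
ΔCt(uninfected) = 28.180 − 21.380 = 6.800
ΔCt(Zika virus-infected) = 29.440 − 22.320 = 7.120
ΔΔCt = 7.120 − 6.800 = 0.320
Fold change = 2^(−0.320) = 0.8011

0.801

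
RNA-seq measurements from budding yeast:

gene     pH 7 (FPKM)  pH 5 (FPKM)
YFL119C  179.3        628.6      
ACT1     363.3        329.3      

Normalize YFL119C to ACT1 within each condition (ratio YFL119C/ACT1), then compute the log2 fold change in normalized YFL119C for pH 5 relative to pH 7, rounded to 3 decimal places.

1.952

YFL119C/ACT1 (pH 7) = 179.3 / 363.3 = 0.49353
YFL119C/ACT1 (pH 5) = 628.6 / 329.3 = 1.9089
Fold change = 1.9089 / 0.49353 = 3.8678
log2(3.8678) = 1.9515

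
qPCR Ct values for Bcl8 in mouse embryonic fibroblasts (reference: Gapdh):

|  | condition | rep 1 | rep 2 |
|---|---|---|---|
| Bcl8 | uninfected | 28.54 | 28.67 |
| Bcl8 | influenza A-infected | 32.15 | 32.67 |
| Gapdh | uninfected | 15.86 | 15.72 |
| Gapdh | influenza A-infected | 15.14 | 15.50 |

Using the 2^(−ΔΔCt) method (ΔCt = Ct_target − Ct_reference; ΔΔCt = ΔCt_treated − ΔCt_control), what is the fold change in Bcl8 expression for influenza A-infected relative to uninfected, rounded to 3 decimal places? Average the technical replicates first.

Mean Ct: Bcl8 uninfected 28.605; Bcl8 influenza A-infected 32.410; Gapdh uninfected 15.790; Gapdh influenza A-infected 15.320
ΔCt(uninfected) = 28.605 − 15.790 = 12.815
ΔCt(influenza A-infected) = 32.410 − 15.320 = 17.090
ΔΔCt = 17.090 − 12.815 = 4.275
Fold change = 2^(−4.275) = 0.0517

0.052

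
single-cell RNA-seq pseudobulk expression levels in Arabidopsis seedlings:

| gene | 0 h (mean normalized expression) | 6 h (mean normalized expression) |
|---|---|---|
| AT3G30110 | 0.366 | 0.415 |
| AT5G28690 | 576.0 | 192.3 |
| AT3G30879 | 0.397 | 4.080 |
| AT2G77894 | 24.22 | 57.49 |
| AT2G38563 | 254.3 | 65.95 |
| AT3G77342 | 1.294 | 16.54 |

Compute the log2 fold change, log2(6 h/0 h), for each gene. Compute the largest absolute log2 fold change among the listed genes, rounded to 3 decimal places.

3.676

log2(0.415/0.366) = 0.181  (AT3G30110)
log2(192.3/576.0) = -1.583  (AT5G28690)
log2(4.080/0.397) = 3.361  (AT3G30879)
log2(57.49/24.22) = 1.247  (AT2G77894)
log2(65.95/254.3) = -1.947  (AT2G38563)
log2(16.54/1.294) = 3.676  (AT3G77342)
The largest magnitude belongs to AT3G77342.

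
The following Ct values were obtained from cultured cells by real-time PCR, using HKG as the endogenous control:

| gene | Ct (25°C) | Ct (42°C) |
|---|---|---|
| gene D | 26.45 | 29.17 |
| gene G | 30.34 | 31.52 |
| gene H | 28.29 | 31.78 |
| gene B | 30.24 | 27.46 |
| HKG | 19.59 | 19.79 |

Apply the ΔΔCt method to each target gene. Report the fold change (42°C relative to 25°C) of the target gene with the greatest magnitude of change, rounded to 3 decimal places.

0.102

gene D: ΔΔCt = (29.17−19.79) − (26.45−19.59) = 9.38 − 6.86 = 2.52; fold change = 2^-2.52 = 0.174
gene G: ΔΔCt = (31.52−19.79) − (30.34−19.59) = 11.73 − 10.75 = 0.98; fold change = 2^-0.98 = 0.507
gene H: ΔΔCt = (31.78−19.79) − (28.29−19.59) = 11.99 − 8.70 = 3.29; fold change = 2^-3.29 = 0.102
gene B: ΔΔCt = (27.46−19.79) − (30.24−19.59) = 7.67 − 10.65 = -2.98; fold change = 2^2.98 = 7.890
gene H has the largest |ΔΔCt| = 3.29.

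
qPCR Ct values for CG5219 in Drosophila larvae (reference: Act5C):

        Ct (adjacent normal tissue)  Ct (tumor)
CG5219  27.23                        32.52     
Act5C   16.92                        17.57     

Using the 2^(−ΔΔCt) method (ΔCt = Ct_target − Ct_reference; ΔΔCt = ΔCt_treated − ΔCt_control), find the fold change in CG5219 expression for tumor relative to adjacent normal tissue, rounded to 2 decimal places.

ΔCt(adjacent normal tissue) = 27.230 − 16.920 = 10.310
ΔCt(tumor) = 32.520 − 17.570 = 14.950
ΔΔCt = 14.950 − 10.310 = 4.640
Fold change = 2^(−4.640) = 0.040

0.04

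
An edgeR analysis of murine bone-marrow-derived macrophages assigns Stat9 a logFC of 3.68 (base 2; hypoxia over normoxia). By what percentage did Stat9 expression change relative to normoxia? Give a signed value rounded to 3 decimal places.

Fold change = 2^(3.68) = 12.8171
Percent change = (FC − 1) × 100% = (12.8171 − 1) × 100 = 1181.712%

1181.712%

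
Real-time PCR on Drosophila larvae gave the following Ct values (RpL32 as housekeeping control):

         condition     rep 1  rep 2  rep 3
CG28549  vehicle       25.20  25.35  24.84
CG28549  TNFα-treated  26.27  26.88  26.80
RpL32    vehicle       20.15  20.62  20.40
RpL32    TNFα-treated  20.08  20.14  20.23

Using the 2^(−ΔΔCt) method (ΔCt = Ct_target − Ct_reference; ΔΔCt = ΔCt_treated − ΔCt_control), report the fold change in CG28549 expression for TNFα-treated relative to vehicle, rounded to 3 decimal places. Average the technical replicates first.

0.295

Mean Ct: CG28549 vehicle 25.130; CG28549 TNFα-treated 26.650; RpL32 vehicle 20.390; RpL32 TNFα-treated 20.150
ΔCt(vehicle) = 25.130 − 20.390 = 4.740
ΔCt(TNFα-treated) = 26.650 − 20.150 = 6.500
ΔΔCt = 6.500 − 4.740 = 1.760
Fold change = 2^(−1.760) = 0.2952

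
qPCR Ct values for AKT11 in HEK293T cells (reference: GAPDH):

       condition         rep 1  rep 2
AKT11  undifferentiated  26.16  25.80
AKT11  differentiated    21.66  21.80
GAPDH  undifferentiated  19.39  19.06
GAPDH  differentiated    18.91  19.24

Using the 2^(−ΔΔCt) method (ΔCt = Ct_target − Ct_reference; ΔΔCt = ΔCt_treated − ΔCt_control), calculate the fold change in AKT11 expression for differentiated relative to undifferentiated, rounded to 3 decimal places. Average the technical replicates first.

Mean Ct: AKT11 undifferentiated 25.980; AKT11 differentiated 21.730; GAPDH undifferentiated 19.225; GAPDH differentiated 19.075
ΔCt(undifferentiated) = 25.980 − 19.225 = 6.755
ΔCt(differentiated) = 21.730 − 19.075 = 2.655
ΔΔCt = 2.655 − 6.755 = -4.100
Fold change = 2^(−(-4.100)) = 2^4.100 = 17.1484

17.148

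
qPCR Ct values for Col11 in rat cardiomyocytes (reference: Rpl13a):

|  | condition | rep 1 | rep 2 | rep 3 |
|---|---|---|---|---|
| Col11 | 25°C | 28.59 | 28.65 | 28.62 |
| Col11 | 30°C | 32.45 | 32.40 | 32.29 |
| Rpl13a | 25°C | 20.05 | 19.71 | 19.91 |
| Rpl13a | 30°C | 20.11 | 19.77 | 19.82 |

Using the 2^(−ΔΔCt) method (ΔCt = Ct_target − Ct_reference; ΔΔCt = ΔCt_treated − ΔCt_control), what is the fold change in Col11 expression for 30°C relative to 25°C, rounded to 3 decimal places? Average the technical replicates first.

0.074

Mean Ct: Col11 25°C 28.620; Col11 30°C 32.380; Rpl13a 25°C 19.890; Rpl13a 30°C 19.900
ΔCt(25°C) = 28.620 − 19.890 = 8.730
ΔCt(30°C) = 32.380 − 19.900 = 12.480
ΔΔCt = 12.480 − 8.730 = 3.750
Fold change = 2^(−3.750) = 0.0743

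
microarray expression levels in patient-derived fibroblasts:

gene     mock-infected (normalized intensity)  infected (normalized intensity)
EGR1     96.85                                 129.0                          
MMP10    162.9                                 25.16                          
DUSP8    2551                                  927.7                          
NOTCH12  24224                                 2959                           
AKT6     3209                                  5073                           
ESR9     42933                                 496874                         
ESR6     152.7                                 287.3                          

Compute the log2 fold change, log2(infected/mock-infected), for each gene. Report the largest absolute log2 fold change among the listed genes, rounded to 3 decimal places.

log2(129.0/96.85) = 0.414  (EGR1)
log2(25.16/162.9) = -2.695  (MMP10)
log2(927.7/2551) = -1.459  (DUSP8)
log2(2959/24224) = -3.033  (NOTCH12)
log2(5073/3209) = 0.661  (AKT6)
log2(496874/42933) = 3.533  (ESR9)
log2(287.3/152.7) = 0.912  (ESR6)
The largest magnitude belongs to ESR9.

3.533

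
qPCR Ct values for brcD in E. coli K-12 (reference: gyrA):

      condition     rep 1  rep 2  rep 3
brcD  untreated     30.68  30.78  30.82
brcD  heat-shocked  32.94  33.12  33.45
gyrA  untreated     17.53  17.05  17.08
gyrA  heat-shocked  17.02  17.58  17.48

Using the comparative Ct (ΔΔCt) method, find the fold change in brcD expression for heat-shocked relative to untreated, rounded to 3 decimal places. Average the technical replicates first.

0.207

Mean Ct: brcD untreated 30.760; brcD heat-shocked 33.170; gyrA untreated 17.220; gyrA heat-shocked 17.360
ΔCt(untreated) = 30.760 − 17.220 = 13.540
ΔCt(heat-shocked) = 33.170 − 17.360 = 15.810
ΔΔCt = 15.810 − 13.540 = 2.270
Fold change = 2^(−2.270) = 0.2073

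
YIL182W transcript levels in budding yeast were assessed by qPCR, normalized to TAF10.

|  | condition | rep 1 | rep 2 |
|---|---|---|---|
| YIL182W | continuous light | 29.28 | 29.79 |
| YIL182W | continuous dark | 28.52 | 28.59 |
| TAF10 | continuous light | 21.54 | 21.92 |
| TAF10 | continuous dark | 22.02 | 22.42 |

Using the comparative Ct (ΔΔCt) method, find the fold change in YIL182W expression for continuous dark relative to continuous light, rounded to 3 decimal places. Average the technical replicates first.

Mean Ct: YIL182W continuous light 29.535; YIL182W continuous dark 28.555; TAF10 continuous light 21.730; TAF10 continuous dark 22.220
ΔCt(continuous light) = 29.535 − 21.730 = 7.805
ΔCt(continuous dark) = 28.555 − 22.220 = 6.335
ΔΔCt = 6.335 − 7.805 = -1.470
Fold change = 2^(−(-1.470)) = 2^1.470 = 2.7702

2.770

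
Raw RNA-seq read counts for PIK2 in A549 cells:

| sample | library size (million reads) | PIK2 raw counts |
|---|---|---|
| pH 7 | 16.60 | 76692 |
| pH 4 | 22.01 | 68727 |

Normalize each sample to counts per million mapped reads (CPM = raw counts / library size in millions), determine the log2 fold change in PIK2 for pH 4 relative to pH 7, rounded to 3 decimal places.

CPM(pH 7) = 76692 / 16.60 = 4620.0000
CPM(pH 4) = 68727 / 22.01 = 3122.5352
Fold change = 3122.5352 / 4620.0000 = 0.67587
log2(0.67587) = -0.5652

-0.565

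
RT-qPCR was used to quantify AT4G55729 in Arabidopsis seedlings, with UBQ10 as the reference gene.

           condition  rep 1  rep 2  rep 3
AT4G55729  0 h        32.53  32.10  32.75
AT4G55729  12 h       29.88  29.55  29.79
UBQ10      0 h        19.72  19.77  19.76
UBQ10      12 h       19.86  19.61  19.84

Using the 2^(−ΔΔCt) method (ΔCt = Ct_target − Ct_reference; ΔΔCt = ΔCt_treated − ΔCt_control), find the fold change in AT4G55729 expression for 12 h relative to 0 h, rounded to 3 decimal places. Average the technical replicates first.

6.681

Mean Ct: AT4G55729 0 h 32.460; AT4G55729 12 h 29.740; UBQ10 0 h 19.750; UBQ10 12 h 19.770
ΔCt(0 h) = 32.460 − 19.750 = 12.710
ΔCt(12 h) = 29.740 − 19.770 = 9.970
ΔΔCt = 9.970 − 12.710 = -2.740
Fold change = 2^(−(-2.740)) = 2^2.740 = 6.6807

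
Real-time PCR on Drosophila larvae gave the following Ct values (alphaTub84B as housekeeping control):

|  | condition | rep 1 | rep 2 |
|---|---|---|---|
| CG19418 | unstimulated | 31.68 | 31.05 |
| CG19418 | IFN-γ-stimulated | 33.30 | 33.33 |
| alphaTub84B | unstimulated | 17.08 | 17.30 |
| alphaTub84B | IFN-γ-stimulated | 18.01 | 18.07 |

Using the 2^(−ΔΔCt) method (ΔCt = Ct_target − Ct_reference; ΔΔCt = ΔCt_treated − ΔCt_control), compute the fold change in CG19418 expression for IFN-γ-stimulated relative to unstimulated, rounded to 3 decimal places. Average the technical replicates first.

Mean Ct: CG19418 unstimulated 31.365; CG19418 IFN-γ-stimulated 33.315; alphaTub84B unstimulated 17.190; alphaTub84B IFN-γ-stimulated 18.040
ΔCt(unstimulated) = 31.365 − 17.190 = 14.175
ΔCt(IFN-γ-stimulated) = 33.315 − 18.040 = 15.275
ΔΔCt = 15.275 − 14.175 = 1.100
Fold change = 2^(−1.100) = 0.4665

0.467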